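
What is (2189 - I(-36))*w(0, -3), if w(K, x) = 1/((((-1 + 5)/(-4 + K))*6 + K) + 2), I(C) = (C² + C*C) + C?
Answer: 367/4 ≈ 91.750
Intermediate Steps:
I(C) = C + 2*C² (I(C) = (C² + C²) + C = 2*C² + C = C + 2*C²)
w(K, x) = 1/(2 + K + 24/(-4 + K)) (w(K, x) = 1/(((4/(-4 + K))*6 + K) + 2) = 1/((24/(-4 + K) + K) + 2) = 1/((K + 24/(-4 + K)) + 2) = 1/(2 + K + 24/(-4 + K)))
(2189 - I(-36))*w(0, -3) = (2189 - (-36)*(1 + 2*(-36)))*((-4 + 0)/(16 + 0² - 2*0)) = (2189 - (-36)*(1 - 72))*(-4/(16 + 0 + 0)) = (2189 - (-36)*(-71))*(-4/16) = (2189 - 1*2556)*((1/16)*(-4)) = (2189 - 2556)*(-¼) = -367*(-¼) = 367/4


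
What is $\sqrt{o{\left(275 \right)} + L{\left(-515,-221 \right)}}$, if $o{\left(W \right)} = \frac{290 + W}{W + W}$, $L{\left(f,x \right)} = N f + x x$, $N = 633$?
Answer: $\frac{i \sqrt{3353550970}}{110} \approx 526.45 i$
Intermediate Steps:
$L{\left(f,x \right)} = x^{2} + 633 f$ ($L{\left(f,x \right)} = 633 f + x x = 633 f + x^{2} = x^{2} + 633 f$)
$o{\left(W \right)} = \frac{290 + W}{2 W}$
$\sqrt{o{\left(275 \right)} + L{\left(-515,-221 \right)}} = \sqrt{\frac{290 + 275}{2 \cdot 275} + \left(\left(-221\right)^{2} + 633 \left(-515\right)\right)} = \sqrt{\frac{1}{2} \cdot \frac{1}{275} \cdot 565 + \left(48841 - 325995\right)} = \sqrt{\frac{113}{110} - 277154} = \sqrt{- \frac{30486827}{110}} = \frac{i \sqrt{3353550970}}{110}$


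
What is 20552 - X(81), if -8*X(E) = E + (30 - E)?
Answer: 82223/4 ≈ 20556.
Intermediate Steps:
X(E) = -15/4 (X(E) = -(E + (30 - E))/8 = -⅛*30 = -15/4)
20552 - X(81) = 20552 - 1*(-15/4) = 20552 + 15/4 = 82223/4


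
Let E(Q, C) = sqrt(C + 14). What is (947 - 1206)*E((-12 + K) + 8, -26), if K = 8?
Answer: -518*I*sqrt(3) ≈ -897.2*I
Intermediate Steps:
E(Q, C) = sqrt(14 + C)
(947 - 1206)*E((-12 + K) + 8, -26) = (947 - 1206)*sqrt(14 - 26) = -518*I*sqrt(3)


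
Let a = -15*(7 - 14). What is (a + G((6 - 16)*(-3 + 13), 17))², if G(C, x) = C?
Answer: 25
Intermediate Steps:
a = 105 (a = -15*(-7) = 105)
(a + G((6 - 16)*(-3 + 13), 17))² = (105 + (6 - 16)*(-3 + 13))² = (105 - 10*10)² = (105 - 100)² = 5² = 25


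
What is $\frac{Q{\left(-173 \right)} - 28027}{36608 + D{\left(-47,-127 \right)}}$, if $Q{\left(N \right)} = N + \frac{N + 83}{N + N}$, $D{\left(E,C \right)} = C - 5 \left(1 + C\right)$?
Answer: $- \frac{4878555}{6420203} \approx -0.75988$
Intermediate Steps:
$D{\left(E,C \right)} = -5 - 4 C$ ($D{\left(E,C \right)} = C - \left(5 + 5 C\right) = -5 - 4 C$)
$Q{\left(N \right)} = N + \frac{83 + N}{2 N}$
$\frac{Q{\left(-173 \right)} - 28027}{36608 + D{\left(-47,-127 \right)}} = \frac{\left(\frac{1}{2} - 173 + \frac{83}{2 \left(-173\right)}\right) - 28027}{36608 - -503} = \frac{\left(\frac{1}{2} - 173 + \frac{83}{2} \left(- \frac{1}{173}\right)\right) - 28027}{36608 + \left(-5 + 508\right)} = \frac{\left(\frac{1}{2} - 173 - \frac{83}{346}\right) - 28027}{36608 + 503} = \frac{- \frac{29884}{173} - 28027}{37111} = \left(- \frac{4878555}{173}\right) \frac{1}{37111} = - \frac{4878555}{6420203}$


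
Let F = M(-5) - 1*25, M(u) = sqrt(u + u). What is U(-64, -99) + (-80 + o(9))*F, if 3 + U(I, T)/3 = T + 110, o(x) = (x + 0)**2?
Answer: -1 + I*sqrt(10) ≈ -1.0 + 3.1623*I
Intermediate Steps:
M(u) = sqrt(2)*sqrt(u) (M(u) = sqrt(2*u) = sqrt(2)*sqrt(u))
o(x) = x**2
F = -25 + I*sqrt(10) (F = sqrt(2)*sqrt(-5) - 1*25 = sqrt(2)*(I*sqrt(5)) - 25 = I*sqrt(10) - 25 = -25 + I*sqrt(10) ≈ -25.0 + 3.1623*I)
U(I, T) = 321 + 3*T (U(I, T) = -9 + 3*(T + 110) = -9 + 3*(110 + T) = -9 + (330 + 3*T) = 321 + 3*T)
U(-64, -99) + (-80 + o(9))*F = (321 + 3*(-99)) + (-80 + 9**2)*(-25 + I*sqrt(10)) = (321 - 297) + (-80 + 81)*(-25 + I*sqrt(10)) = 24 + 1*(-25 + I*sqrt(10)) = 24 + (-25 + I*sqrt(10)) = -1 + I*sqrt(10)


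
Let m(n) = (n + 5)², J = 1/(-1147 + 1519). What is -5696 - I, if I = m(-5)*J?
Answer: -5696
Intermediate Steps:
J = 1/372 ≈ 0.0026882
m(n) = (5 + n)²
I = 0 (I = (5 - 5)²*(1/372) = 0²*(1/372) = 0*(1/372) = 0)
-5696 - I = -5696 - 1*0 = -5696 + 0 = -5696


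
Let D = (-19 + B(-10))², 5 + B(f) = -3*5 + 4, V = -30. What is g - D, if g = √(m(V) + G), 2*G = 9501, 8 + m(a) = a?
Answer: -1225 + 5*√754/2 ≈ -1156.4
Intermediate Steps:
B(f) = -16 (B(f) = -5 + (-3*5 + 4) = -5 + (-15 + 4) = -5 - 11 = -16)
m(a) = -8 + a
G = 9501/2 (G = (½)*9501 = 9501/2 ≈ 4750.5)
D = 1225 (D = (-19 - 16)² = (-35)² = 1225)
g = 5*√754/2 (g = √((-8 - 30) + 9501/2) = √(-38 + 9501/2) = √(9425/2) = 5*√754/2 ≈ 68.648)
g - D = 5*√754/2 - 1*1225 = 5*√754/2 - 1225 = -1225 + 5*√754/2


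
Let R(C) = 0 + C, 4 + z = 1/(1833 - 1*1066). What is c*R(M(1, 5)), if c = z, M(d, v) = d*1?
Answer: -3067/767 ≈ -3.9987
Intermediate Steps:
M(d, v) = d
z = -3067/767 (z = -4 + 1/(1833 - 1*1066) = -4 + 1/(1833 - 1066) = -4 + 1/767 = -3067/767 ≈ -3.9987)
c = -3067/767 ≈ -3.9987
R(C) = C
c*R(M(1, 5)) = -3067/767*1 = -3067/767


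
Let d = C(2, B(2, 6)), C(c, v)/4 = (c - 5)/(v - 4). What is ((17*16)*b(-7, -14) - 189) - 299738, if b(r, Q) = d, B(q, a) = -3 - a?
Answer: -3895787/13 ≈ -2.9968e+5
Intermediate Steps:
C(c, v) = 4*(-5 + c)/(-4 + v) (C(c, v) = 4*((c - 5)/(v - 4)) = 4*((-5 + c)/(-4 + v)) = 4*(-5 + c)/(-4 + v))
d = 12/13 (d = 4*(-5 + 2)/(-4 + (-3 - 1*6)) = 4*(-3)/(-4 + (-3 - 6)) = 4*(-3)/(-4 - 9) = 4*(-3)/(-13) = 4*(-1/13)*(-3) = 12/13 ≈ 0.92308)
b(r, Q) = 12/13
((17*16)*b(-7, -14) - 189) - 299738 = ((17*16)*(12/13) - 189) - 299738 = (272*(12/13) - 189) - 299738 = (3264/13 - 189) - 299738 = 807/13 - 299738 = -3895787/13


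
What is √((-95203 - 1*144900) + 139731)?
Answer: 2*I*√25093 ≈ 316.82*I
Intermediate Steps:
√((-95203 - 1*144900) + 139731) = √((-95203 - 144900) + 139731) = √(-240103 + 139731) = √(-100372) = 2*I*√25093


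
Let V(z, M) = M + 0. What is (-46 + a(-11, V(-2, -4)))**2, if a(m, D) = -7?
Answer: 2809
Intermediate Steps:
V(z, M) = M
(-46 + a(-11, V(-2, -4)))**2 = (-46 - 7)**2 = (-53)**2 = 2809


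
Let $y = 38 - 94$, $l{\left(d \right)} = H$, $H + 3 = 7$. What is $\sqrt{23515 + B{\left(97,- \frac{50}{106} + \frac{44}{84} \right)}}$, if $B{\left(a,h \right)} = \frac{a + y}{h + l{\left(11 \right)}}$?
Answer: $\frac{\sqrt{284653930}}{110} \approx 153.38$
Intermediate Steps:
$H = 4$ ($H = -3 + 7 = 4$)
$l{\left(d \right)} = 4$
$y = -56$ ($y = 38 - 94 = -56$)
$B{\left(a,h \right)} = \frac{-56 + a}{4 + h}$ ($B{\left(a,h \right)} = \frac{a - 56}{h + 4} = \frac{-56 + a}{4 + h}$)
$\sqrt{23515 + B{\left(97,- \frac{50}{106} + \frac{44}{84} \right)}} = \sqrt{23515 + \frac{-56 + 97}{4 + \left(- \frac{50}{106} + \frac{44}{84}\right)}} = \sqrt{23515 + \frac{1}{4 + \left(\left(-50\right) \frac{1}{106} + 44 \cdot \frac{1}{84}\right)} 41} = \sqrt{23515 + \frac{1}{4 + \left(- \frac{25}{53} + \frac{11}{21}\right)} 41} = \sqrt{23515 + \frac{1}{4 + \frac{58}{1113}} \cdot 41} = \sqrt{23515 + \frac{1}{\frac{4510}{1113}} \cdot 41} = \sqrt{23515 + \frac{1113}{4510} \cdot 41} = \sqrt{23515 + \frac{1113}{110}} = \sqrt{\frac{2587763}{110}} = \frac{\sqrt{284653930}}{110}$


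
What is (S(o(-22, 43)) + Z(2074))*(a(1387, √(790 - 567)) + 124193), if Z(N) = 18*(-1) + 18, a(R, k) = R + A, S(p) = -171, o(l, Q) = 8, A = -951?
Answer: -21311559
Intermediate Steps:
a(R, k) = -951 + R (a(R, k) = R - 951 = -951 + R)
Z(N) = 0 (Z(N) = -18 + 18 = 0)
(S(o(-22, 43)) + Z(2074))*(a(1387, √(790 - 567)) + 124193) = (-171 + 0)*((-951 + 1387) + 124193) = -171*(436 + 124193) = -171*124629 = -21311559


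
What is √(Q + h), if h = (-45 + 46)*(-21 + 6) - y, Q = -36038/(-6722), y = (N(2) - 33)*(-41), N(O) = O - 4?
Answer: I*√16319103591/3361 ≈ 38.008*I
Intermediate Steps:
N(O) = -4 + O
y = 1435 (y = ((-4 + 2) - 33)*(-41) = (-2 - 33)*(-41) = -35*(-41) = 1435)
Q = 18019/3361 (Q = -36038*(-1/6722) = 18019/3361 ≈ 5.3612)
h = -1450 (h = (-45 + 46)*(-21 + 6) - 1*1435 = 1*(-15) - 1435 = -15 - 1435 = -1450)
√(Q + h) = √(18019/3361 - 1450) = √(-4855431/3361) = I*√16319103591/3361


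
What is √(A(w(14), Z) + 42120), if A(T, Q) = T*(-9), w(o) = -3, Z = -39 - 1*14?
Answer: 3*√4683 ≈ 205.30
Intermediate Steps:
Z = -53 (Z = -39 - 14 = -53)
A(T, Q) = -9*T
√(A(w(14), Z) + 42120) = √(-9*(-3) + 42120) = √(27 + 42120) = √42147 = 3*√4683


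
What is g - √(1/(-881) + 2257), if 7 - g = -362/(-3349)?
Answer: 23081/3349 - 8*√27371789/881 ≈ -40.616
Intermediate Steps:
g = 23081/3349 (g = 7 - (-362)/(-3349) = 7 - (-362)*(-1)/3349 = 7 - 1*362/3349 = 7 - 362/3349 = 23081/3349 ≈ 6.8919)
g - √(1/(-881) + 2257) = 23081/3349 - √(1/(-881) + 2257) = 23081/3349 - √(-1/881 + 2257) = 23081/3349 - √(1988416/881) = 23081/3349 - 8*√27371789/881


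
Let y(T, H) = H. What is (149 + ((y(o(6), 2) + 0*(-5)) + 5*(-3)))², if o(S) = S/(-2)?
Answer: 18496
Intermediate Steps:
o(S) = -S/2 (o(S) = S*(-½) = -S/2)
(149 + ((y(o(6), 2) + 0*(-5)) + 5*(-3)))² = (149 + ((2 + 0*(-5)) + 5*(-3)))² = (149 + ((2 + 0) - 15))² = (149 + (2 - 15))² = (149 - 13)² = 136² = 18496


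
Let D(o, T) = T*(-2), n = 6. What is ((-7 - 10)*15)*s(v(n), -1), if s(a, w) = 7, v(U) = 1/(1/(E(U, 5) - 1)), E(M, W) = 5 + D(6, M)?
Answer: -1785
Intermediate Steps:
D(o, T) = -2*T
E(M, W) = 5 - 2*M
v(U) = 4 - 2*U (v(U) = 1/(1/((5 - 2*U) - 1)) = 1/(1/(4 - 2*U)) = 4 - 2*U)
((-7 - 10)*15)*s(v(n), -1) = ((-7 - 10)*15)*7 = -17*15*7 = -255*7 = -1785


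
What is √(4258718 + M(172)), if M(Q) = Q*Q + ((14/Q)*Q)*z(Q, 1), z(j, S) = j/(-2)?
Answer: √4287098 ≈ 2070.5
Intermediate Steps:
z(j, S) = -j/2 (z(j, S) = j*(-½) = -j/2)
M(Q) = Q² - 7*Q (M(Q) = Q*Q + ((14/Q)*Q)*(-Q/2) = Q² + 14*(-Q/2) = Q² - 7*Q)
√(4258718 + M(172)) = √(4258718 + 172*(-7 + 172)) = √(4258718 + 172*165) = √(4258718 + 28380) = √4287098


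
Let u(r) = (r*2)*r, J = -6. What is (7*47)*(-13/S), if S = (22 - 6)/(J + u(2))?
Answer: -4277/8 ≈ -534.63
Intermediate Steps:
u(r) = 2*r**2 (u(r) = (2*r)*r = 2*r**2)
S = 8 (S = (22 - 6)/(-6 + 2*2**2) = 16/(-6 + 2*4) = 16/(-6 + 8) = 16/2 = 16*(1/2) = 8)
(7*47)*(-13/S) = (7*47)*(-13/8) = 329*(-13*1/8) = 329*(-13/8) = -4277/8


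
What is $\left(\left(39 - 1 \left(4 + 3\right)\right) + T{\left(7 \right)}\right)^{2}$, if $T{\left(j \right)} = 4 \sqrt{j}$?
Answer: $1136 + 256 \sqrt{7} \approx 1813.3$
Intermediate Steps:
$\left(\left(39 - 1 \left(4 + 3\right)\right) + T{\left(7 \right)}\right)^{2} = \left(\left(39 - 1 \left(4 + 3\right)\right) + 4 \sqrt{7}\right)^{2} = \left(\left(39 - 1 \cdot 7\right) + 4 \sqrt{7}\right)^{2} = \left(\left(39 - 7\right) + 4 \sqrt{7}\right)^{2} = \left(32 + 4 \sqrt{7}\right)^{2}$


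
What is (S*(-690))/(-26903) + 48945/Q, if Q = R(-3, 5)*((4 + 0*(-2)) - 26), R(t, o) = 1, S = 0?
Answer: -48945/22 ≈ -2224.8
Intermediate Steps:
Q = -22 (Q = 1*((4 + 0*(-2)) - 26) = 1*((4 + 0) - 26) = 1*(4 - 26) = 1*(-22) = -22)
(S*(-690))/(-26903) + 48945/Q = (0*(-690))/(-26903) + 48945/(-22) = 0*(-1/26903) + 48945*(-1/22) = 0 - 48945/22 = -48945/22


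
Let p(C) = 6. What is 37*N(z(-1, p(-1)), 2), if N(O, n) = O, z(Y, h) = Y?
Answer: -37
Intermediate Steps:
37*N(z(-1, p(-1)), 2) = 37*(-1) = -37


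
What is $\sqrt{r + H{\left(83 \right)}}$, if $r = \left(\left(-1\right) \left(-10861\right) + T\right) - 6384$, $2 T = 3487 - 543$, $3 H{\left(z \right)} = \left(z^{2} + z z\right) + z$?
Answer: $\frac{2 \sqrt{23781}}{3} \approx 102.81$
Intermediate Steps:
$H{\left(z \right)} = \frac{z}{3} + \frac{2 z^{2}}{3}$ ($H{\left(z \right)} = \frac{\left(z^{2} + z z\right) + z}{3} = \frac{\left(z^{2} + z^{2}\right) + z}{3} = \frac{2 z^{2} + z}{3} = \frac{z + 2 z^{2}}{3} = \frac{z}{3} + \frac{2 z^{2}}{3}$)
$T = 1472$ ($T = \frac{3487 - 543}{2} = \frac{1}{2} \cdot 2944 = 1472$)
$r = 5949$ ($r = \left(\left(-1\right) \left(-10861\right) + 1472\right) - 6384 = \left(10861 + 1472\right) - 6384 = 12333 - 6384 = 5949$)
$\sqrt{r + H{\left(83 \right)}} = \sqrt{5949 + \frac{1}{3} \cdot 83 \left(1 + 2 \cdot 83\right)} = \sqrt{5949 + \frac{1}{3} \cdot 83 \left(1 + 166\right)} = \sqrt{5949 + \frac{1}{3} \cdot 83 \cdot 167} = \sqrt{5949 + \frac{13861}{3}} = \sqrt{\frac{31708}{3}} = \frac{2 \sqrt{23781}}{3}$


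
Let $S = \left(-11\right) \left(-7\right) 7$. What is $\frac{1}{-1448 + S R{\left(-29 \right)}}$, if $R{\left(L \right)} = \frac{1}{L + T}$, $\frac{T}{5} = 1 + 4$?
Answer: $- \frac{4}{6331} \approx -0.00063181$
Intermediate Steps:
$T = 25$ ($T = 5 \left(1 + 4\right) = 5 \cdot 5 = 25$)
$S = 539$ ($S = 77 \cdot 7 = 539$)
$R{\left(L \right)} = \frac{1}{25 + L}$ ($R{\left(L \right)} = \frac{1}{L + 25} = \frac{1}{25 + L}$)
$\frac{1}{-1448 + S R{\left(-29 \right)}} = \frac{1}{-1448 + \frac{539}{25 - 29}} = \frac{1}{-1448 + \frac{539}{-4}} = \frac{1}{-1448 + 539 \left(- \frac{1}{4}\right)} = \frac{1}{-1448 - \frac{539}{4}} = \frac{1}{- \frac{6331}{4}} = - \frac{4}{6331}$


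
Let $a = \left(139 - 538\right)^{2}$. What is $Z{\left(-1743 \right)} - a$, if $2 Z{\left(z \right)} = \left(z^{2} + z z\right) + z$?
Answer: $\frac{5755953}{2} \approx 2.878 \cdot 10^{6}$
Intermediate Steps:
$Z{\left(z \right)} = z^{2} + \frac{z}{2}$ ($Z{\left(z \right)} = \frac{\left(z^{2} + z z\right) + z}{2} = \frac{\left(z^{2} + z^{2}\right) + z}{2} = \frac{2 z^{2} + z}{2} = \frac{z + 2 z^{2}}{2} = z^{2} + \frac{z}{2}$)
$a = 159201$ ($a = \left(-399\right)^{2} = 159201$)
$Z{\left(-1743 \right)} - a = - 1743 \left(\frac{1}{2} - 1743\right) - 159201 = \left(-1743\right) \left(- \frac{3485}{2}\right) - 159201 = \frac{6074355}{2} - 159201 = \frac{5755953}{2}$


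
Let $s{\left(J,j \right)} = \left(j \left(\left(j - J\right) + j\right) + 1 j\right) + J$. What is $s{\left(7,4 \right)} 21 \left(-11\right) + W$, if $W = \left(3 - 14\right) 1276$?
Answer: $-17501$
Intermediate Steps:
$s{\left(J,j \right)} = J + j + j \left(- J + 2 j\right)$ ($s{\left(J,j \right)} = \left(j \left(- J + 2 j\right) + j\right) + J = \left(j + j \left(- J + 2 j\right)\right) + J = J + j + j \left(- J + 2 j\right)$)
$W = -14036$ ($W = \left(3 - 14\right) 1276 = \left(-11\right) 1276 = -14036$)
$s{\left(7,4 \right)} 21 \left(-11\right) + W = \left(7 + 4 + 2 \cdot 4^{2} - 7 \cdot 4\right) 21 \left(-11\right) - 14036 = \left(7 + 4 + 2 \cdot 16 - 28\right) 21 \left(-11\right) - 14036 = \left(7 + 4 + 32 - 28\right) 21 \left(-11\right) - 14036 = 15 \cdot 21 \left(-11\right) - 14036 = 315 \left(-11\right) - 14036 = -3465 - 14036 = -17501$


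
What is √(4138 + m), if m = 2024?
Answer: √6162 ≈ 78.498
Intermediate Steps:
√(4138 + m) = √(4138 + 2024) = √6162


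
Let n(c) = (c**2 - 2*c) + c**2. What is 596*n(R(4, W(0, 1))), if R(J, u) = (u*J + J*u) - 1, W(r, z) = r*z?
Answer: 2384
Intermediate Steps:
R(J, u) = -1 + 2*J*u (R(J, u) = (J*u + J*u) - 1 = 2*J*u - 1 = -1 + 2*J*u)
n(c) = -2*c + 2*c**2
596*n(R(4, W(0, 1))) = 596*(2*(-1 + 2*4*(0*1))*(-1 + (-1 + 2*4*(0*1)))) = 596*(2*(-1 + 2*4*0)*(-1 + (-1 + 2*4*0))) = 596*(2*(-1 + 0)*(-1 + (-1 + 0))) = 596*(2*(-1)*(-1 - 1)) = 596*(2*(-1)*(-2)) = 596*4 = 2384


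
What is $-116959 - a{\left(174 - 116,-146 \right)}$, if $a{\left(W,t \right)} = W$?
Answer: $-117017$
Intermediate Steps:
$-116959 - a{\left(174 - 116,-146 \right)} = -116959 - \left(174 - 116\right) = -116959 - 58 = -117017$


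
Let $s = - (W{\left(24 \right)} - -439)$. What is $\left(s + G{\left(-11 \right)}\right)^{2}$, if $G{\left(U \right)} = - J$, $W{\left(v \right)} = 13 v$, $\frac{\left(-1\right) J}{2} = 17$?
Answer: $514089$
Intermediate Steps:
$J = -34$ ($J = \left(-2\right) 17 = -34$)
$s = -751$ ($s = - (13 \cdot 24 - -439) = - (312 + 439) = \left(-1\right) 751 = -751$)
$G{\left(U \right)} = 34$ ($G{\left(U \right)} = \left(-1\right) \left(-34\right) = 34$)
$\left(s + G{\left(-11 \right)}\right)^{2} = \left(-751 + 34\right)^{2} = \left(-717\right)^{2} = 514089$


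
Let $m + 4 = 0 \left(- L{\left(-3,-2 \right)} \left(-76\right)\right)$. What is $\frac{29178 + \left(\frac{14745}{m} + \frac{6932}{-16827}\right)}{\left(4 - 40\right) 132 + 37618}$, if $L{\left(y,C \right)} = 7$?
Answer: $\frac{1715770981}{2212144728} \approx 0.77561$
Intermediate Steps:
$m = -4$ ($m = -4 + 0 \left(- 7 \left(-76\right)\right) = -4 + 0 \left(\left(-1\right) \left(-532\right)\right) = -4 + 0 \cdot 532 = -4 + 0 = -4$)
$\frac{29178 + \left(\frac{14745}{m} + \frac{6932}{-16827}\right)}{\left(4 - 40\right) 132 + 37618} = \frac{29178 + \left(\frac{14745}{-4} + \frac{6932}{-16827}\right)}{\left(4 - 40\right) 132 + 37618} = \frac{29178 + \left(14745 \left(- \frac{1}{4}\right) + 6932 \left(- \frac{1}{16827}\right)\right)}{\left(4 - 40\right) 132 + 37618} = \frac{29178 - \frac{248141843}{67308}}{\left(-36\right) 132 + 37618} = \frac{29178 - \frac{248141843}{67308}}{-4752 + 37618} = \frac{1715770981}{67308 \cdot 32866} = \frac{1715770981}{67308} \cdot \frac{1}{32866} = \frac{1715770981}{2212144728}$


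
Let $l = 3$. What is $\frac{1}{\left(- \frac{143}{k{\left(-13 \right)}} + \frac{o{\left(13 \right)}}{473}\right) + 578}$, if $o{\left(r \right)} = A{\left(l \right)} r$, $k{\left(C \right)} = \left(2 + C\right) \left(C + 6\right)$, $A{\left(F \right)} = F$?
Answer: $\frac{3311}{1907882} \approx 0.0017354$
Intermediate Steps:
$k{\left(C \right)} = \left(2 + C\right) \left(6 + C\right)$
$o{\left(r \right)} = 3 r$
$\frac{1}{\left(- \frac{143}{k{\left(-13 \right)}} + \frac{o{\left(13 \right)}}{473}\right) + 578} = \frac{1}{\left(- \frac{143}{12 + \left(-13\right)^{2} + 8 \left(-13\right)} + \frac{3 \cdot 13}{473}\right) + 578} = \frac{1}{\left(- \frac{143}{12 + 169 - 104} + 39 \cdot \frac{1}{473}\right) + 578} = \frac{1}{\left(- \frac{143}{77} + \frac{39}{473}\right) + 578} = \frac{1}{\left(\left(-143\right) \frac{1}{77} + \frac{39}{473}\right) + 578} = \frac{1}{\left(- \frac{13}{7} + \frac{39}{473}\right) + 578} = \frac{1}{- \frac{5876}{3311} + 578} = \frac{1}{\frac{1907882}{3311}} = \frac{3311}{1907882}$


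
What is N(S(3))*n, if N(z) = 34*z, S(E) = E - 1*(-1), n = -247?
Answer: -33592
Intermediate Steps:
S(E) = 1 + E (S(E) = E + 1 = 1 + E)
N(S(3))*n = (34*(1 + 3))*(-247) = (34*4)*(-247) = 136*(-247) = -33592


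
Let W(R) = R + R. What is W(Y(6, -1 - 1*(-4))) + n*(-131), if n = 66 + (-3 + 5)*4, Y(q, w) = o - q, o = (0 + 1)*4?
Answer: -9698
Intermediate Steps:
o = 4 (o = 1*4 = 4)
Y(q, w) = 4 - q
W(R) = 2*R
n = 74 (n = 66 + 2*4 = 66 + 8 = 74)
W(Y(6, -1 - 1*(-4))) + n*(-131) = 2*(4 - 1*6) + 74*(-131) = 2*(4 - 6) - 9694 = 2*(-2) - 9694 = -4 - 9694 = -9698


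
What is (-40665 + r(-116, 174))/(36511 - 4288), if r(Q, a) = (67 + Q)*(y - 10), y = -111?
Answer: -34736/32223 ≈ -1.0780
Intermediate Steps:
r(Q, a) = -8107 - 121*Q (r(Q, a) = (67 + Q)*(-111 - 10) = (67 + Q)*(-121) = -8107 - 121*Q)
(-40665 + r(-116, 174))/(36511 - 4288) = (-40665 + (-8107 - 121*(-116)))/(36511 - 4288) = (-40665 + (-8107 + 14036))/32223 = (-40665 + 5929)*(1/32223) = -34736*1/32223 = -34736/32223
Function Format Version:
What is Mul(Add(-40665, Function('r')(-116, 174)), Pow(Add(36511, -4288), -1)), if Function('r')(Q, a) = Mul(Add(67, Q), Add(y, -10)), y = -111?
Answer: Rational(-34736, 32223) ≈ -1.0780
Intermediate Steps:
Function('r')(Q, a) = Add(-8107, Mul(-121, Q)) (Function('r')(Q, a) = Mul(Add(67, Q), Add(-111, -10)) = Mul(Add(67, Q), -121) = Add(-8107, Mul(-121, Q)))
Mul(Add(-40665, Function('r')(-116, 174)), Pow(Add(36511, -4288), -1)) = Mul(Add(-40665, Add(-8107, Mul(-121, -116))), Pow(Add(36511, -4288), -1)) = Mul(Add(-40665, Add(-8107, 14036)), Pow(32223, -1)) = Mul(Add(-40665, 5929), Rational(1, 32223)) = Mul(-34736, Rational(1, 32223)) = Rational(-34736, 32223)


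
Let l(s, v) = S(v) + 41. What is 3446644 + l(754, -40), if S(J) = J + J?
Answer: 3446605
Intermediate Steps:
S(J) = 2*J
l(s, v) = 41 + 2*v (l(s, v) = 2*v + 41 = 41 + 2*v)
3446644 + l(754, -40) = 3446644 + (41 + 2*(-40)) = 3446644 + (41 - 80) = 3446644 - 39 = 3446605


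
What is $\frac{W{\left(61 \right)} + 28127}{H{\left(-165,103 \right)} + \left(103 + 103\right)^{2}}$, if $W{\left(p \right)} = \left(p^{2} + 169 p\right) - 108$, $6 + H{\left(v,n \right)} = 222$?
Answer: $\frac{42049}{42652} \approx 0.98586$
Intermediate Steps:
$H{\left(v,n \right)} = 216$ ($H{\left(v,n \right)} = -6 + 222 = 216$)
$W{\left(p \right)} = -108 + p^{2} + 169 p$
$\frac{W{\left(61 \right)} + 28127}{H{\left(-165,103 \right)} + \left(103 + 103\right)^{2}} = \frac{\left(-108 + 61^{2} + 169 \cdot 61\right) + 28127}{216 + \left(103 + 103\right)^{2}} = \frac{\left(-108 + 3721 + 10309\right) + 28127}{216 + 206^{2}} = \frac{13922 + 28127}{216 + 42436} = \frac{42049}{42652}$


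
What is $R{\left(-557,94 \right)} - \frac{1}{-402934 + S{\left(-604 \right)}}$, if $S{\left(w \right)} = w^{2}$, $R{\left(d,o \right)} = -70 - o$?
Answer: $- \frac{6251351}{38118} \approx -164.0$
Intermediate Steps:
$R{\left(-557,94 \right)} - \frac{1}{-402934 + S{\left(-604 \right)}} = \left(-70 - 94\right) - \frac{1}{-402934 + \left(-604\right)^{2}} = \left(-70 - 94\right) - \frac{1}{-402934 + 364816} = -164 - \frac{1}{-38118} = -164 - - \frac{1}{38118} = -164 + \frac{1}{38118} = - \frac{6251351}{38118}$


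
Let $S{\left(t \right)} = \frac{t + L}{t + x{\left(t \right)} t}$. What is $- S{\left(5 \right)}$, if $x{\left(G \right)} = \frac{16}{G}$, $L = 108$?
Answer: $- \frac{113}{21} \approx -5.381$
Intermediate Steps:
$S{\left(t \right)} = \frac{108 + t}{16 + t}$ ($S{\left(t \right)} = \frac{t + 108}{t + \frac{16}{t} t} = \frac{108 + t}{t + 16} = \frac{108 + t}{16 + t}$)
$- S{\left(5 \right)} = - \frac{108 + 5}{16 + 5} = - \frac{113}{21}$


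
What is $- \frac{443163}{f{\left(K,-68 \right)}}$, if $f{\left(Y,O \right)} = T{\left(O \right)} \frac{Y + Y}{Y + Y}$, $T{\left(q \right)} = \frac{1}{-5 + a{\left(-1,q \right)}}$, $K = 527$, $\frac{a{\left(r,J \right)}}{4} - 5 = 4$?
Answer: $-13738053$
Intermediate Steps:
$a{\left(r,J \right)} = 36$ ($a{\left(r,J \right)} = 20 + 4 \cdot 4 = 20 + 16 = 36$)
$T{\left(q \right)} = \frac{1}{31}$ ($T{\left(q \right)} = \frac{1}{-5 + 36} = \frac{1}{31}$)
$f{\left(Y,O \right)} = \frac{1}{31}$ ($f{\left(Y,O \right)} = \frac{\left(Y + Y\right) \frac{1}{Y + Y}}{31} = \frac{2 Y \frac{1}{2 Y}}{31} = \frac{1}{31} \cdot 1 = \frac{1}{31}$)
$- \frac{443163}{f{\left(K,-68 \right)}} = - 443163 \frac{1}{\frac{1}{31}} = \left(-443163\right) 31 = -13738053$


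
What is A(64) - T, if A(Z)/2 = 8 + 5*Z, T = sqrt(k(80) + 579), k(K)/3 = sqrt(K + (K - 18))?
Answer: 656 - sqrt(579 + 3*sqrt(142)) ≈ 631.21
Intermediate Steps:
k(K) = 3*sqrt(-18 + 2*K) (k(K) = 3*sqrt(K + (K - 18)) = 3*sqrt(K + (-18 + K)) = 3*sqrt(-18 + 2*K))
T = sqrt(579 + 3*sqrt(142)) (T = sqrt(3*sqrt(-18 + 2*80) + 579) = sqrt(3*sqrt(-18 + 160) + 579) = sqrt(3*sqrt(142) + 579) = sqrt(579 + 3*sqrt(142)) ≈ 24.794)
A(Z) = 16 + 10*Z (A(Z) = 2*(8 + 5*Z) = 16 + 10*Z)
A(64) - T = (16 + 10*64) - sqrt(579 + 3*sqrt(142)) = (16 + 640) - sqrt(579 + 3*sqrt(142)) = 656 - sqrt(579 + 3*sqrt(142))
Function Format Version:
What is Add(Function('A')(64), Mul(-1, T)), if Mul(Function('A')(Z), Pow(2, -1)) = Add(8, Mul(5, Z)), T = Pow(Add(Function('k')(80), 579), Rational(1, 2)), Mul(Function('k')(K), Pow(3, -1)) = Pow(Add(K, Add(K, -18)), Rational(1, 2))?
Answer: Add(656, Mul(-1, Pow(Add(579, Mul(3, Pow(142, Rational(1, 2)))), Rational(1, 2)))) ≈ 631.21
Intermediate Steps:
Function('k')(K) = Mul(3, Pow(Add(-18, Mul(2, K)), Rational(1, 2))) (Function('k')(K) = Mul(3, Pow(Add(K, Add(K, -18)), Rational(1, 2))) = Mul(3, Pow(Add(K, Add(-18, K)), Rational(1, 2))) = Mul(3, Pow(Add(-18, Mul(2, K)), Rational(1, 2))))
T = Pow(Add(579, Mul(3, Pow(142, Rational(1, 2)))), Rational(1, 2)) (T = Pow(Add(Mul(3, Pow(Add(-18, Mul(2, 80)), Rational(1, 2))), 579), Rational(1, 2)) = Pow(Add(Mul(3, Pow(Add(-18, 160), Rational(1, 2))), 579), Rational(1, 2)) = Pow(Add(Mul(3, Pow(142, Rational(1, 2))), 579), Rational(1, 2)) = Pow(Add(579, Mul(3, Pow(142, Rational(1, 2)))), Rational(1, 2)) ≈ 24.794)
Function('A')(Z) = Add(16, Mul(10, Z)) (Function('A')(Z) = Mul(2, Add(8, Mul(5, Z))) = Add(16, Mul(10, Z)))
Add(Function('A')(64), Mul(-1, T)) = Add(Add(16, Mul(10, 64)), Mul(-1, Pow(Add(579, Mul(3, Pow(142, Rational(1, 2)))), Rational(1, 2)))) = Add(Add(16, 640), Mul(-1, Pow(Add(579, Mul(3, Pow(142, Rational(1, 2)))), Rational(1, 2)))) = Add(656, Mul(-1, Pow(Add(579, Mul(3, Pow(142, Rational(1, 2)))), Rational(1, 2))))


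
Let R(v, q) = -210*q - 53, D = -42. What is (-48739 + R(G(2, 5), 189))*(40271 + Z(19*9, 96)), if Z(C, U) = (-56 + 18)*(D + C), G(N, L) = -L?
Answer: -3129519858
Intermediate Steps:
R(v, q) = -53 - 210*q
Z(C, U) = 1596 - 38*C (Z(C, U) = (-56 + 18)*(-42 + C) = -38*(-42 + C) = 1596 - 38*C)
(-48739 + R(G(2, 5), 189))*(40271 + Z(19*9, 96)) = (-48739 + (-53 - 210*189))*(40271 + (1596 - 722*9)) = (-48739 + (-53 - 39690))*(40271 + (1596 - 38*171)) = (-48739 - 39743)*(40271 + (1596 - 6498)) = -88482*(40271 - 4902) = -88482*35369 = -3129519858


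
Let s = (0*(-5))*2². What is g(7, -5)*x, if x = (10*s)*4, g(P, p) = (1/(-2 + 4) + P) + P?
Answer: 0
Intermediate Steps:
g(P, p) = ½ + 2*P (g(P, p) = (1/2 + P) + P = (½ + P) + P = ½ + 2*P)
s = 0 (s = 0*4 = 0)
x = 0 (x = (10*0)*4 = 0*4 = 0)
g(7, -5)*x = (½ + 2*7)*0 = (½ + 14)*0 = (29/2)*0 = 0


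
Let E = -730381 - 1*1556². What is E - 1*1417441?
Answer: -4568958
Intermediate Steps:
E = -3151517 (E = -730381 - 1*2421136 = -730381 - 2421136 = -3151517)
E - 1*1417441 = -3151517 - 1*1417441 = -3151517 - 1417441 = -4568958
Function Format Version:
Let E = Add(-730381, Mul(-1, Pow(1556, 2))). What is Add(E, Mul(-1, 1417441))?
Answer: -4568958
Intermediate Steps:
E = -3151517 (E = Add(-730381, Mul(-1, 2421136)) = Add(-730381, -2421136) = -3151517)
Add(E, Mul(-1, 1417441)) = Add(-3151517, Mul(-1, 1417441)) = Add(-3151517, -1417441) = -4568958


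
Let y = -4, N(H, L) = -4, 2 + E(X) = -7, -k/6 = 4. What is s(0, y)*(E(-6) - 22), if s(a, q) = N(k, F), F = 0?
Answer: 124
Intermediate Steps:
k = -24 (k = -6*4 = -24)
E(X) = -9 (E(X) = -2 - 7 = -9)
s(a, q) = -4
s(0, y)*(E(-6) - 22) = -4*(-9 - 22) = -4*(-31) = 124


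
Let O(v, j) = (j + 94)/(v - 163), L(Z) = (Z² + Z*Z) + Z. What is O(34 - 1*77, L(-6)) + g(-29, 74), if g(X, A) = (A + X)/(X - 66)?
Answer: -2447/1957 ≈ -1.2504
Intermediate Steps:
L(Z) = Z + 2*Z² (L(Z) = (Z² + Z²) + Z = 2*Z² + Z = Z + 2*Z²)
O(v, j) = (94 + j)/(-163 + v)
g(X, A) = (A + X)/(-66 + X)
O(34 - 1*77, L(-6)) + g(-29, 74) = (94 - 6*(1 + 2*(-6)))/(-163 + (34 - 1*77)) + (74 - 29)/(-66 - 29) = (94 - 6*(1 - 12))/(-163 + (34 - 77)) + 45/(-95) = (94 - 6*(-11))/(-163 - 43) - 1/95*45 = (94 + 66)/(-206) - 9/19 = -1/206*160 - 9/19 = -80/103 - 9/19 = -2447/1957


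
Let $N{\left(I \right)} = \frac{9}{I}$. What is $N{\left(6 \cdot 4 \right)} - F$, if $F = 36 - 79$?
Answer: $\frac{347}{8} \approx 43.375$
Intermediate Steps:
$F = -43$
$N{\left(6 \cdot 4 \right)} - F = \frac{9}{6 \cdot 4} - -43 = \frac{9}{24} + 43 = 9 \cdot \frac{1}{24} + 43 = \frac{3}{8} + 43 = \frac{347}{8}$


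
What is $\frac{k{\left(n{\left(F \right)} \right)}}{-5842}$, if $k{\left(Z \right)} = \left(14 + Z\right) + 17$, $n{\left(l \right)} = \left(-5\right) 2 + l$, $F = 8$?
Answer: $- \frac{29}{5842} \approx -0.0049641$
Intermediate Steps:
$n{\left(l \right)} = -10 + l$
$k{\left(Z \right)} = 31 + Z$
$\frac{k{\left(n{\left(F \right)} \right)}}{-5842} = \frac{31 + \left(-10 + 8\right)}{-5842} = \left(31 - 2\right) \left(- \frac{1}{5842}\right) = 29 \left(- \frac{1}{5842}\right) = - \frac{29}{5842}$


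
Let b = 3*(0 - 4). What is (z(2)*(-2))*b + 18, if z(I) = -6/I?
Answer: -54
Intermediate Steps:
b = -12 (b = 3*(-4) = -12)
(z(2)*(-2))*b + 18 = (-6/2*(-2))*(-12) + 18 = (-6*½*(-2))*(-12) + 18 = -3*(-2)*(-12) + 18 = 6*(-12) + 18 = -72 + 18 = -54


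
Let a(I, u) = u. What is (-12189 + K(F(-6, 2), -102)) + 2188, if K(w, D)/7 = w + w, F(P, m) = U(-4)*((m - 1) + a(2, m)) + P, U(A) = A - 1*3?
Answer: -10379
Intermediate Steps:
U(A) = -3 + A (U(A) = A - 3 = -3 + A)
F(P, m) = 7 + P - 14*m (F(P, m) = (-3 - 4)*((m - 1) + m) + P = -7*((-1 + m) + m) + P = -7*(-1 + 2*m) + P = (7 - 14*m) + P = 7 + P - 14*m)
K(w, D) = 14*w (K(w, D) = 7*(w + w) = 7*(2*w) = 14*w)
(-12189 + K(F(-6, 2), -102)) + 2188 = (-12189 + 14*(7 - 6 - 14*2)) + 2188 = (-12189 + 14*(7 - 6 - 28)) + 2188 = (-12189 + 14*(-27)) + 2188 = (-12189 - 378) + 2188 = -12567 + 2188 = -10379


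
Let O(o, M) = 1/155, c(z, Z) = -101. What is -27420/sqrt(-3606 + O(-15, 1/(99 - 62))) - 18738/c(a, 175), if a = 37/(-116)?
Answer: 18738/101 + 27420*I*sqrt(86633995)/558929 ≈ 185.52 + 456.62*I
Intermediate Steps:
a = -37/116 (a = 37*(-1/116) = -37/116 ≈ -0.31897)
O(o, M) = 1/155
-27420/sqrt(-3606 + O(-15, 1/(99 - 62))) - 18738/c(a, 175) = -27420/sqrt(-3606 + 1/155) - 18738/(-101) = -27420*(-I*sqrt(86633995)/558929) - 18738*(-1/101) = -27420*(-I*sqrt(86633995)/558929) + 18738/101 = -(-27420)*I*sqrt(86633995)/558929 + 18738/101 = 27420*I*sqrt(86633995)/558929 + 18738/101 = 18738/101 + 27420*I*sqrt(86633995)/558929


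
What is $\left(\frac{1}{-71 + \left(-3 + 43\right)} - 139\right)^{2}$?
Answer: $\frac{18576100}{961} \approx 19330.0$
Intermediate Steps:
$\left(\frac{1}{-71 + \left(-3 + 43\right)} - 139\right)^{2} = \left(\frac{1}{-71 + 40} - 139\right)^{2} = \left(\frac{1}{-31} - 139\right)^{2} = \left(- \frac{1}{31} - 139\right)^{2} = \left(- \frac{4310}{31}\right)^{2} = \frac{18576100}{961}$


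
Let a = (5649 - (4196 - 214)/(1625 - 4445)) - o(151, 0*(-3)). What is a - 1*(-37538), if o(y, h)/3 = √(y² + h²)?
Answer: 60256931/1410 ≈ 42735.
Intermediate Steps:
o(y, h) = 3*√(h² + y²) (o(y, h) = 3*√(y² + h²) = 3*√(h² + y²))
a = 7328351/1410 (a = (5649 - (4196 - 214)/(1625 - 4445)) - 3*√((0*(-3))² + 151²) = (5649 - 3982/(-2820)) - 3*√(0² + 22801) = (5649 - 3982*(-1)/2820) - 3*√(0 + 22801) = (5649 - 1*(-1991/1410)) - 3*√22801 = (5649 + 1991/1410) - 3*151 = 7967081/1410 - 1*453 = 7967081/1410 - 453 = 7328351/1410 ≈ 5197.4)
a - 1*(-37538) = 7328351/1410 - 1*(-37538) = 7328351/1410 + 37538 = 60256931/1410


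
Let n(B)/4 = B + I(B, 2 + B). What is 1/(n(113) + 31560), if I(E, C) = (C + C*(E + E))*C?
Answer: 1/12040312 ≈ 8.3054e-8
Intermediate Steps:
I(E, C) = C*(C + 2*C*E) (I(E, C) = (C + C*(2*E))*C = (C + 2*C*E)*C = C*(C + 2*C*E))
n(B) = 4*B + 4*(2 + B)**2*(1 + 2*B) (n(B) = 4*(B + (2 + B)**2*(1 + 2*B)) = 4*B + 4*(2 + B)**2*(1 + 2*B))
1/(n(113) + 31560) = 1/((4*113 + 4*(2 + 113)**2*(1 + 2*113)) + 31560) = 1/((452 + 4*115**2*(1 + 226)) + 31560) = 1/((452 + 4*13225*227) + 31560) = 1/((452 + 12008300) + 31560) = 1/(12008752 + 31560) = 1/12040312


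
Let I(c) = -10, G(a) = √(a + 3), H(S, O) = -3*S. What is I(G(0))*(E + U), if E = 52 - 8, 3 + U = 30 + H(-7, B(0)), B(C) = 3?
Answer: -920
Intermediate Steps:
G(a) = √(3 + a)
U = 48 (U = -3 + (30 - 3*(-7)) = -3 + (30 + 21) = -3 + 51 = 48)
E = 44
I(G(0))*(E + U) = -10*(44 + 48) = -10*92 = -920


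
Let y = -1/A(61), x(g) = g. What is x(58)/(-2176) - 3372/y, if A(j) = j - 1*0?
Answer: 223792867/1088 ≈ 2.0569e+5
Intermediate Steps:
A(j) = j (A(j) = j + 0 = j)
y = -1/61 ≈ -0.016393
x(58)/(-2176) - 3372/y = 58/(-2176) - 3372/(-1/61) = 58*(-1/2176) - 3372*(-61) = -29/1088 + 205692 = 223792867/1088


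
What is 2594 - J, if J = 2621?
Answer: -27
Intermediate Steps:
2594 - J = 2594 - 1*2621 = 2594 - 2621 = -27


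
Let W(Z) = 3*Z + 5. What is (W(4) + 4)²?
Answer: 441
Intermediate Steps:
W(Z) = 5 + 3*Z
(W(4) + 4)² = ((5 + 3*4) + 4)² = ((5 + 12) + 4)² = (17 + 4)² = 21² = 441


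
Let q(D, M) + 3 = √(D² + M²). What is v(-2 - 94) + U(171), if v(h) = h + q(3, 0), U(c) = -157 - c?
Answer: -424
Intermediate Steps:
q(D, M) = -3 + √(D² + M²)
v(h) = h (v(h) = h + (-3 + √(3² + 0²)) = h + (-3 + √(9 + 0)) = h + (-3 + √9) = h + (-3 + 3) = h + 0 = h)
v(-2 - 94) + U(171) = (-2 - 94) + (-157 - 1*171) = -96 + (-157 - 171) = -96 - 328 = -424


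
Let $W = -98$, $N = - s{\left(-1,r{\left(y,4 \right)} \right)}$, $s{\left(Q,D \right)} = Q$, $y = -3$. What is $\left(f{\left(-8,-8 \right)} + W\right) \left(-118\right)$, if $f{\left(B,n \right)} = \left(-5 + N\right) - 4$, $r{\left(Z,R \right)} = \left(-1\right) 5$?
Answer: $12508$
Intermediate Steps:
$r{\left(Z,R \right)} = -5$
$N = 1$ ($N = \left(-1\right) \left(-1\right) = 1$)
$f{\left(B,n \right)} = -8$ ($f{\left(B,n \right)} = \left(-5 + 1\right) - 4 = -4 - 4 = -8$)
$\left(f{\left(-8,-8 \right)} + W\right) \left(-118\right) = \left(-8 - 98\right) \left(-118\right) = \left(-106\right) \left(-118\right) = 12508$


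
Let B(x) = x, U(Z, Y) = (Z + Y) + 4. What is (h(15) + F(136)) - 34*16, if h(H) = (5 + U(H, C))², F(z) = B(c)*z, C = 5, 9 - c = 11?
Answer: 25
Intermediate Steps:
c = -2 (c = 9 - 1*11 = 9 - 11 = -2)
U(Z, Y) = 4 + Y + Z (U(Z, Y) = (Y + Z) + 4 = 4 + Y + Z)
F(z) = -2*z
h(H) = (14 + H)² (h(H) = (5 + (4 + 5 + H))² = (5 + (9 + H))² = (14 + H)²)
(h(15) + F(136)) - 34*16 = ((14 + 15)² - 2*136) - 34*16 = (29² - 272) - 544 = (841 - 272) - 544 = 569 - 544 = 25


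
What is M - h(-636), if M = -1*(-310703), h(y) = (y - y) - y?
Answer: 310067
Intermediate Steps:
h(y) = -y (h(y) = 0 - y = -y)
M = 310703
M - h(-636) = 310703 - (-1)*(-636) = 310703 - 1*636 = 310703 - 636 = 310067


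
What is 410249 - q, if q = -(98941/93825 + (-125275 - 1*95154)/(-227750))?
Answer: 350660317814297/854745750 ≈ 4.1025e+5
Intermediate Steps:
q = -1728622547/854745750 (q = -(98941*(1/93825) + (-125275 - 95154)*(-1/227750)) = -(98941/93825 - 220429*(-1/227750)) = -(98941/93825 + 220429/227750) = -1*1728622547/854745750 = -1728622547/854745750 ≈ -2.0224)
410249 - q = 410249 - 1*(-1728622547/854745750) = 410249 + 1728622547/854745750 = 350660317814297/854745750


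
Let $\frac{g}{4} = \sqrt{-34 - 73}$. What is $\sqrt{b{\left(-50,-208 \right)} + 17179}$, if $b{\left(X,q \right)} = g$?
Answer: $\sqrt{17179 + 4 i \sqrt{107}} \approx 131.07 + 0.158 i$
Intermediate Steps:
$g = 4 i \sqrt{107}$ ($g = 4 \sqrt{-34 - 73} = 4 \sqrt{-107} = 4 i \sqrt{107} \approx 41.376 i$)
$b{\left(X,q \right)} = 4 i \sqrt{107}$
$\sqrt{b{\left(-50,-208 \right)} + 17179} = \sqrt{4 i \sqrt{107} + 17179} = \sqrt{17179 + 4 i \sqrt{107}}$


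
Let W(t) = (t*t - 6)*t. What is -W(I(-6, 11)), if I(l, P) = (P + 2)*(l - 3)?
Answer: 1600911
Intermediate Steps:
I(l, P) = (-3 + l)*(2 + P) (I(l, P) = (2 + P)*(-3 + l) = (-3 + l)*(2 + P))
W(t) = t*(-6 + t²) (W(t) = (t² - 6)*t = (-6 + t²)*t = t*(-6 + t²))
-W(I(-6, 11)) = -(-6 - 3*11 + 2*(-6) + 11*(-6))*(-6 + (-6 - 3*11 + 2*(-6) + 11*(-6))²) = -(-6 - 33 - 12 - 66)*(-6 + (-6 - 33 - 12 - 66)²) = -(-117)*(-6 + (-117)²) = -(-117)*(-6 + 13689) = -(-117)*13683 = -1*(-1600911) = 1600911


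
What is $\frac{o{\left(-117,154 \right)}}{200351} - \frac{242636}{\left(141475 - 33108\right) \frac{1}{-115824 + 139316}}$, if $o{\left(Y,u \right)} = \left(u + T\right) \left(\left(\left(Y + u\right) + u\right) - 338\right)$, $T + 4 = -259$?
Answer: $- \frac{163142849679953}{3101633831} \approx -52599.0$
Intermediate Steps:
$T = -263$ ($T = -4 - 259 = -263$)
$o{\left(Y,u \right)} = \left(-263 + u\right) \left(-338 + Y + 2 u\right)$ ($o{\left(Y,u \right)} = \left(u - 263\right) \left(\left(\left(Y + u\right) + u\right) - 338\right) = \left(-263 + u\right) \left(\left(Y + 2 u\right) - 338\right) = \left(-263 + u\right) \left(-338 + Y + 2 u\right)$)
$\frac{o{\left(-117,154 \right)}}{200351} - \frac{242636}{\left(141475 - 33108\right) \frac{1}{-115824 + 139316}} = \frac{88894 - 133056 - -30771 + 2 \cdot 154^{2} - 18018}{200351} - \frac{242636}{\left(141475 - 33108\right) \frac{1}{-115824 + 139316}} = \left(88894 - 133056 + 30771 + 2 \cdot 23716 - 18018\right) \frac{1}{200351} - \frac{242636}{108367 \cdot \frac{1}{23492}} = \left(88894 - 133056 + 30771 + 47432 - 18018\right) \frac{1}{200351} - \frac{242636}{108367 \cdot \frac{1}{23492}} = 16023 \cdot \frac{1}{200351} - \frac{242636}{\frac{15481}{3356}} = \frac{16023}{200351} - \frac{814286416}{15481} = - \frac{163142849679953}{3101633831}$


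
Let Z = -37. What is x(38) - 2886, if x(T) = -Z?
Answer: -2849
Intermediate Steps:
x(T) = 37 (x(T) = -1*(-37) = 37)
x(38) - 2886 = 37 - 2886 = -2849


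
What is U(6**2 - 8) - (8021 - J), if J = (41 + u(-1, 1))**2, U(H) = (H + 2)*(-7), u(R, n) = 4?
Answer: -6206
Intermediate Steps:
U(H) = -14 - 7*H (U(H) = (2 + H)*(-7) = -14 - 7*H)
J = 2025 (J = (41 + 4)**2 = 45**2 = 2025)
U(6**2 - 8) - (8021 - J) = (-14 - 7*(6**2 - 8)) - (8021 - 1*2025) = (-14 - 7*(36 - 8)) - (8021 - 2025) = (-14 - 7*28) - 1*5996 = (-14 - 196) - 5996 = -210 - 5996 = -6206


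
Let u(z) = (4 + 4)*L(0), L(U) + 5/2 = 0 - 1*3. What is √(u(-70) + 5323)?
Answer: √5279 ≈ 72.657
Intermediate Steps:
L(U) = -11/2 (L(U) = -5/2 + (0 - 1*3) = -5/2 + (0 - 3) = -5/2 - 3 = -11/2)
u(z) = -44 (u(z) = (4 + 4)*(-11/2) = 8*(-11/2) = -44)
√(u(-70) + 5323) = √(-44 + 5323) = √5279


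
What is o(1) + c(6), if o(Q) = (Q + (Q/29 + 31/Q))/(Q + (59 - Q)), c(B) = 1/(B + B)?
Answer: 12859/20532 ≈ 0.62629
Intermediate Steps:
c(B) = 1/(2*B)
o(Q) = 30*Q/1711 + 31/(59*Q) (o(Q) = (Q + (Q*(1/29) + 31/Q))/59 = (Q + (Q/29 + 31/Q))*(1/59) = (Q + (31/Q + Q/29))*(1/59) = (31/Q + 30*Q/29)*(1/59) = 30*Q/1711 + 31/(59*Q))
o(1) + c(6) = (1/1711)*(899 + 30*1²)/1 + (½)/6 = (1/1711)*1*(899 + 30*1) + (½)*(⅙) = (1/1711)*1*(899 + 30) + 1/12 = (1/1711)*1*929 + 1/12 = 929/1711 + 1/12 = 12859/20532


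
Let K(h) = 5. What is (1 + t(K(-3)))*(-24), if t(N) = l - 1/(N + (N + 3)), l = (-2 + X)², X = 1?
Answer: -600/13 ≈ -46.154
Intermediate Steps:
l = 1 (l = (-2 + 1)² = (-1)² = 1)
t(N) = 1 - 1/(3 + 2*N) (t(N) = 1 - 1/(N + (N + 3)) = 1 - 1/(N + (3 + N)) = 1 - 1/(3 + 2*N))
(1 + t(K(-3)))*(-24) = (1 + 2*(1 + 5)/(3 + 2*5))*(-24) = (1 + 2*6/(3 + 10))*(-24) = (1 + 2*6/13)*(-24) = (1 + 2*(1/13)*6)*(-24) = (1 + 12/13)*(-24) = (25/13)*(-24) = -600/13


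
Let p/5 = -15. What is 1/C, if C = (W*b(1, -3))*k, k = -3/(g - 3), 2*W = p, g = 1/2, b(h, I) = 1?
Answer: -1/45 ≈ -0.022222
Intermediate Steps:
p = -75 (p = 5*(-15) = -75)
g = ½ ≈ 0.50000
W = -75/2 (W = (½)*(-75) = -75/2 ≈ -37.500)
k = 6/5 (k = -3/(½ - 3) = -3/(-5/2) = -3*(-⅖) = 6/5 ≈ 1.2000)
C = -45 (C = -75/2*1*(6/5) = -75/2*6/5 = -45)
1/C = 1/(-45) = -1/45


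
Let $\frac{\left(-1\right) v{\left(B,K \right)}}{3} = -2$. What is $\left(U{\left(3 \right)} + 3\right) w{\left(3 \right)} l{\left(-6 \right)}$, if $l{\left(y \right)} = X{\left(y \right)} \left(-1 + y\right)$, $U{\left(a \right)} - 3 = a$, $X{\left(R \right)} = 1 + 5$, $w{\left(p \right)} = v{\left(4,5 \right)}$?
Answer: $-2268$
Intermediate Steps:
$v{\left(B,K \right)} = 6$ ($v{\left(B,K \right)} = \left(-3\right) \left(-2\right) = 6$)
$w{\left(p \right)} = 6$
$X{\left(R \right)} = 6$
$U{\left(a \right)} = 3 + a$
$l{\left(y \right)} = -6 + 6 y$ ($l{\left(y \right)} = 6 \left(-1 + y\right) = -6 + 6 y$)
$\left(U{\left(3 \right)} + 3\right) w{\left(3 \right)} l{\left(-6 \right)} = \left(\left(3 + 3\right) + 3\right) 6 \left(-6 + 6 \left(-6\right)\right) = \left(6 + 3\right) 6 \left(-6 - 36\right) = 9 \cdot 6 \left(-42\right) = 54 \left(-42\right) = -2268$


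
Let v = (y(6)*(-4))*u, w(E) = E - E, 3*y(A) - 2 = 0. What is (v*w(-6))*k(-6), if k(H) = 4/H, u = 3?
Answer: 0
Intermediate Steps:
y(A) = ⅔ (y(A) = ⅔ + (⅓)*0 = ⅔ + 0 = ⅔)
w(E) = 0
v = -8 (v = ((⅔)*(-4))*3 = -8/3*3 = -8)
(v*w(-6))*k(-6) = (-8*0)*(4/(-6)) = 0*(4*(-⅙)) = 0*(-⅔) = 0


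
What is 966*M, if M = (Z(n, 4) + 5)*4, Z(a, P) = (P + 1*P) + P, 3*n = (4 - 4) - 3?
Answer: 65688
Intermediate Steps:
n = -1 (n = ((4 - 4) - 3)/3 = (0 - 3)/3 = (⅓)*(-3) = -1)
Z(a, P) = 3*P (Z(a, P) = (P + P) + P = 2*P + P = 3*P)
M = 68 (M = (3*4 + 5)*4 = (12 + 5)*4 = 17*4 = 68)
966*M = 966*68 = 65688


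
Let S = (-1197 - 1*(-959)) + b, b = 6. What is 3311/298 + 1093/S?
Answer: 221219/34568 ≈ 6.3995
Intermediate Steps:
S = -232 (S = (-1197 - 1*(-959)) + 6 = (-1197 + 959) + 6 = -238 + 6 = -232)
3311/298 + 1093/S = 3311/298 + 1093/(-232) = 3311*(1/298) + 1093*(-1/232) = 3311/298 - 1093/232 = 221219/34568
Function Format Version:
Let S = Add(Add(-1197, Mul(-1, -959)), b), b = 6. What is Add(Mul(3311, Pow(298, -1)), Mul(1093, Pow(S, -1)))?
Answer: Rational(221219, 34568) ≈ 6.3995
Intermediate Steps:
S = -232 (S = Add(Add(-1197, Mul(-1, -959)), 6) = Add(Add(-1197, 959), 6) = Add(-238, 6) = -232)
Add(Mul(3311, Pow(298, -1)), Mul(1093, Pow(S, -1))) = Add(Mul(3311, Pow(298, -1)), Mul(1093, Pow(-232, -1))) = Add(Mul(3311, Rational(1, 298)), Mul(1093, Rational(-1, 232))) = Add(Rational(3311, 298), Rational(-1093, 232)) = Rational(221219, 34568)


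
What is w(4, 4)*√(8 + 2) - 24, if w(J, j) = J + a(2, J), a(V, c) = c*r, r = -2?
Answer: -24 - 4*√10 ≈ -36.649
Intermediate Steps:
a(V, c) = -2*c (a(V, c) = c*(-2) = -2*c)
w(J, j) = -J (w(J, j) = J - 2*J = -J)
w(4, 4)*√(8 + 2) - 24 = (-1*4)*√(8 + 2) - 24 = -4*√10 - 24 = -24 - 4*√10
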